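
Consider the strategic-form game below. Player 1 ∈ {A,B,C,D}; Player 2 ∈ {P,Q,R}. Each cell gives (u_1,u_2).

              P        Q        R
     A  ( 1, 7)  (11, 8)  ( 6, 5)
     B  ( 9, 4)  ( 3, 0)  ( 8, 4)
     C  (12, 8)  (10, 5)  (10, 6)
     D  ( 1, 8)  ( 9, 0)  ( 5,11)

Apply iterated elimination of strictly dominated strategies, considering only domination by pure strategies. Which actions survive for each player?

P1 drop B (C beats it: P:12>9 Q:10>3 R:10>8)
P1 drop D (C beats it: P:12>1 Q:10>9 R:10>5)
P2 drop R (P beats it: A:7>5 C:8>6)
P1→{A,C} P2→{P,Q}

Survivors P1:{A,C} P2:{P,Q}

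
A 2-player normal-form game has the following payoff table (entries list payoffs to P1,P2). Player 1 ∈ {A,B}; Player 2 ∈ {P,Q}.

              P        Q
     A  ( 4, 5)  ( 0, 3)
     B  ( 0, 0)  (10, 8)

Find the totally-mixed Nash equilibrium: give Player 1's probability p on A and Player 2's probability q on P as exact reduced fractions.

(p,q) = (4/5, 5/7)

P1 indiff ⇒ q·4+(1-q)·0 = q·0+(1-q)·10 ⇒ q(4) = (1-q)(10) ⇒ q = 5/7
P2 indiff ⇒ p·5+(1-p)·0 = p·3+(1-p)·8 ⇒ p(2) = (1-p)(8) ⇒ p = 4/5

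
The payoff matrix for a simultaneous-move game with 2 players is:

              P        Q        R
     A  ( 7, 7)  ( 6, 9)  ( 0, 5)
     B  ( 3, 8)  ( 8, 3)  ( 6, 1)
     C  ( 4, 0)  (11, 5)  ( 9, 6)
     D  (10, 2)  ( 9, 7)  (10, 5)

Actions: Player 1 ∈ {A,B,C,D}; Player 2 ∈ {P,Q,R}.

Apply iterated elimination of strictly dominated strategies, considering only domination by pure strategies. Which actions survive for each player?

Survivors P1:{C,D} P2:{Q,R}

P1 drop A (D beats it: P:10>7 Q:9>6 R:10>0)
P1 drop B (C beats it: P:4>3 Q:11>8 R:9>6)
P2 drop P (Q beats it: C:5>0 D:7>2)
P1→{C,D} P2→{Q,R}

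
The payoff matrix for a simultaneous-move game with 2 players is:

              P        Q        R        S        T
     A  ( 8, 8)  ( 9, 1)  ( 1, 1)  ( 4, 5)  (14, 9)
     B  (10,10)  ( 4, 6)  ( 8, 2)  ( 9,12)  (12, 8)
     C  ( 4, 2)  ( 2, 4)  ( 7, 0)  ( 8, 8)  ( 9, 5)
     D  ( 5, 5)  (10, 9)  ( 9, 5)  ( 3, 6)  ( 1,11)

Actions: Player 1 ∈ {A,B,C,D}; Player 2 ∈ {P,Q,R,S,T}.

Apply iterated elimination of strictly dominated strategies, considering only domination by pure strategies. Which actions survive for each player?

P1 drop C (B beats it: P:10>4 Q:4>2 R:8>7 S:9>8 T:12>9)
P2 drop Q (T beats it: A:9>1 B:8>6 D:11>9)
P2 drop R (S beats it: A:5>1 B:12>2 D:6>5)
P1 drop D (A beats it: P:8>5 S:4>3 T:14>1)
P1→{A,B} P2→{P,S,T}

Remaining: P1:{A,B} P2:{P,S,T}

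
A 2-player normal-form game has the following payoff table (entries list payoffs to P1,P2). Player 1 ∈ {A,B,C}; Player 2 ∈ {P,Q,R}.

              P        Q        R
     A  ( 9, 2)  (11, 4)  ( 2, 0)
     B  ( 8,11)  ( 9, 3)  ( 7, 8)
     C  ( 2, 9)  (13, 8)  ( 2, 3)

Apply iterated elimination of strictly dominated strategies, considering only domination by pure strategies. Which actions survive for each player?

P2 drop R (P beats it: A:2>0 B:11>8 C:9>3)
P1 drop B (A beats it: P:9>8 Q:11>9)
P1→{A,C} P2→{P,Q}

IESDS → P1:{A,C} P2:{P,Q}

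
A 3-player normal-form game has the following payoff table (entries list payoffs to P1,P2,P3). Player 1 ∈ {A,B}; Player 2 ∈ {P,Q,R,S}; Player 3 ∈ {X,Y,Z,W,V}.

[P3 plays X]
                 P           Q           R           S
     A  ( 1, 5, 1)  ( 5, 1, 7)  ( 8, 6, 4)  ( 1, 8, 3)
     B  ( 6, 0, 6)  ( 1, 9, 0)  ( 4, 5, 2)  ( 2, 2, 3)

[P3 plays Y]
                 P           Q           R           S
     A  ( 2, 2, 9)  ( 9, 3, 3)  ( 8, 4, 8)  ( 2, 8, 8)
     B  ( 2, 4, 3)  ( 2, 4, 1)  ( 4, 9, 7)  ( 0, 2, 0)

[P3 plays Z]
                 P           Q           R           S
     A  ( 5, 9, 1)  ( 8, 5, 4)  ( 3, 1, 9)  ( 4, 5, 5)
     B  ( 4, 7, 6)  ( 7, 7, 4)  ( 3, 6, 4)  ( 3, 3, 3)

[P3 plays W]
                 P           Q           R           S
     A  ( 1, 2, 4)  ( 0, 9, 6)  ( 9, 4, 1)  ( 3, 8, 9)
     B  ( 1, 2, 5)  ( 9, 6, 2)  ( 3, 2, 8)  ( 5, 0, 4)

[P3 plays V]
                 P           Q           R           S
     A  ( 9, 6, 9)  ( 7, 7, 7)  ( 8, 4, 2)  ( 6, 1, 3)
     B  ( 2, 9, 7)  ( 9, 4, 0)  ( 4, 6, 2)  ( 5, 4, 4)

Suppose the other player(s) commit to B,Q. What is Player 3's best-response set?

u_3(X vs B,Q) = 0
u_3(Y vs B,Q) = 1
u_3(Z vs B,Q) = 4
u_3(W vs B,Q) = 2
u_3(V vs B,Q) = 0
max payoff 4 at {Z}

P3 best: {Z}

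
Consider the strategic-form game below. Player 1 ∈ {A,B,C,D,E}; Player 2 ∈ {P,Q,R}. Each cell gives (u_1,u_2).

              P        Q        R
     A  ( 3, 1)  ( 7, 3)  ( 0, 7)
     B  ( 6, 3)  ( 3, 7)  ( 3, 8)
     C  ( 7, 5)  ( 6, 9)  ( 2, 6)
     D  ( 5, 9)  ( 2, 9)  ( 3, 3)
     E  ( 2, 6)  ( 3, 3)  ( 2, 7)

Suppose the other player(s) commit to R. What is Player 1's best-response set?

BR_1 = {B,D}

u_1(A vs R) = 0
u_1(B vs R) = 3
u_1(C vs R) = 2
u_1(D vs R) = 3
u_1(E vs R) = 2
max payoff 3 at {B,D}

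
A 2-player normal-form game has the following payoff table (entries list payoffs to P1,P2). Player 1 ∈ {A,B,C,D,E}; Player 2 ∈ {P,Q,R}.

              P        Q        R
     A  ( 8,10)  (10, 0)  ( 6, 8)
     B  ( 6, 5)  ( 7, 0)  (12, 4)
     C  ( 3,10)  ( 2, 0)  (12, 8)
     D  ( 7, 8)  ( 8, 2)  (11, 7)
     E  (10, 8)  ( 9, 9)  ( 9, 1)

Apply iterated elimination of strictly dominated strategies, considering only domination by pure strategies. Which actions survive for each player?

P2 drop R (P beats it: A:10>8 B:5>4 C:10>8 D:8>7 E:8>1)
P1 drop B (A beats it: P:8>6 Q:10>7)
P1 drop C (A beats it: P:8>3 Q:10>2)
P1 drop D (A beats it: P:8>7 Q:10>8)
P1→{A,E} P2→{P,Q}

Remaining: P1:{A,E} P2:{P,Q}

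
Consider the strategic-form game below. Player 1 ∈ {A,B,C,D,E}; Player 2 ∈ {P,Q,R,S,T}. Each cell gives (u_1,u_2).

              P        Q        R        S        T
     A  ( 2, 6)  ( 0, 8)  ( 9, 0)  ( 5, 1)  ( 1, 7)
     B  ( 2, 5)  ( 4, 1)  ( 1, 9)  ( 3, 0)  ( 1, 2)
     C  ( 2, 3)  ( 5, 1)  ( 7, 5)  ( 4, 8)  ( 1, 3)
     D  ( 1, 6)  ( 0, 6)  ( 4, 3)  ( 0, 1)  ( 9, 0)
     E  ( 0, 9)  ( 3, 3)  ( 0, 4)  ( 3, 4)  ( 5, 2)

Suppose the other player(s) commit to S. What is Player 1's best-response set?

BR_1 = {A}

u_1(A vs S) = 5
u_1(B vs S) = 3
u_1(C vs S) = 4
u_1(D vs S) = 0
u_1(E vs S) = 3
max payoff 5 at {A}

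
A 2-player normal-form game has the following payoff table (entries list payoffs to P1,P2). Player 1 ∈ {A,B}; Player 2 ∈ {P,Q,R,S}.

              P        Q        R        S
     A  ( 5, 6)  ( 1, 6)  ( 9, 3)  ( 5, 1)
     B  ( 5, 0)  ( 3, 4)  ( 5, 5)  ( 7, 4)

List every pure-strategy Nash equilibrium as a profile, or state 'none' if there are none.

(A,P): NE
(A,Q): not NE [P1→B gives 3>1]
(A,R): not NE [P2→Q gives 6>3]
(A,S): not NE [P1→B gives 7>5; P2→Q gives 6>1]
(B,P): not NE [P2→R gives 5>0]
(B,Q): not NE [P2→R gives 5>4]
(B,R): not NE [P1→A gives 9>5]
(B,S): not NE [P2→R gives 5>4]

NE set: (A,P)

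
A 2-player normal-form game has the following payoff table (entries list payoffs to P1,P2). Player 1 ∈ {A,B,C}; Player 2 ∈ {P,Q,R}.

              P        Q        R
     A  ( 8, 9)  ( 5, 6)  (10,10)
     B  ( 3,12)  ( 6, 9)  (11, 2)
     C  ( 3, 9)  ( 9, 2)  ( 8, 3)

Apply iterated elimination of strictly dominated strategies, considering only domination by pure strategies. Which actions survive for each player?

P2 drop Q (P beats it: A:9>6 B:12>9 C:9>2)
P1 drop C (A beats it: P:8>3 R:10>8)
P1→{A,B} P2→{P,R}

IESDS → P1:{A,B} P2:{P,R}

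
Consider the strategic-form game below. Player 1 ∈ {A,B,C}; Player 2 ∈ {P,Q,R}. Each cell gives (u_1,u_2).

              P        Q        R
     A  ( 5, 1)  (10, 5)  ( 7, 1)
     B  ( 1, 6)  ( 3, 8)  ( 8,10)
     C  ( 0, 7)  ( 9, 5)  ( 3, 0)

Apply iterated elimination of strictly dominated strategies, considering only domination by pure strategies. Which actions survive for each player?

Remaining: P1:{A,B} P2:{Q,R}

P1 drop C (A beats it: P:5>0 Q:10>9 R:7>3)
P2 drop P (Q beats it: A:5>1 B:8>6)
P1→{A,B} P2→{Q,R}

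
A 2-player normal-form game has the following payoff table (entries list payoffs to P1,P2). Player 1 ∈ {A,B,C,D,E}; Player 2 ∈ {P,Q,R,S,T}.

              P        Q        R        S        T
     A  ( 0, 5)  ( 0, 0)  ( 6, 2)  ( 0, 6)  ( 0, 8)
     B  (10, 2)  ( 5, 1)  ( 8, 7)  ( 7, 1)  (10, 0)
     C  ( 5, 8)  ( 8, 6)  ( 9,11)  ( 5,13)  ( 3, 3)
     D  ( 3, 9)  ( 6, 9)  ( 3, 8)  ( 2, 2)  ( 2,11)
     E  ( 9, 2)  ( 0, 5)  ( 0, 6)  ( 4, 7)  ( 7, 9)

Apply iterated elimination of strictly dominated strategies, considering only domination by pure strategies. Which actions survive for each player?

Remaining: P1:{B,C} P2:{R,S}

P1 drop A (B beats it: P:10>0 Q:5>0 R:8>6 S:7>0 T:10>0)
P1 drop D (C beats it: P:5>3 Q:8>6 R:9>3 S:5>2 T:3>2)
P1 drop E (B beats it: P:10>9 Q:5>0 R:8>0 S:7>4 T:10>7)
P2 drop P (R beats it: B:7>2 C:11>8)
P2 drop Q (R beats it: B:7>1 C:11>6)
P2 drop T (R beats it: B:7>0 C:11>3)
P1→{B,C} P2→{R,S}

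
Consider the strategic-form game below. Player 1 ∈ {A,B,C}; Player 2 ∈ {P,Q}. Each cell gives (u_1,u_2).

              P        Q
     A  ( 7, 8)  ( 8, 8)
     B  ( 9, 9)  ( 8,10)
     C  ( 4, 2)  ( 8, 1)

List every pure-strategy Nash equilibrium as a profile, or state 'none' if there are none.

NE set: (A,Q), (B,Q)

(A,P): not NE [P1→B gives 9>7]
(A,Q): NE
(B,P): not NE [P2→Q gives 10>9]
(B,Q): NE
(C,P): not NE [P1→B gives 9>4]
(C,Q): not NE [P2→P gives 2>1]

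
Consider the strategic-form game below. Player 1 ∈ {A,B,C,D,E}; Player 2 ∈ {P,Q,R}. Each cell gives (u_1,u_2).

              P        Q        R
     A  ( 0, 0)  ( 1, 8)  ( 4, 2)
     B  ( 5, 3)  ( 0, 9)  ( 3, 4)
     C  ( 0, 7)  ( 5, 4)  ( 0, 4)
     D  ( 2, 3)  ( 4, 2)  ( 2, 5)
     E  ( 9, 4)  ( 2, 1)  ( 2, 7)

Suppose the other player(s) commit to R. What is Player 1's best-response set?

P1 best: {A}

u_1(A vs R) = 4
u_1(B vs R) = 3
u_1(C vs R) = 0
u_1(D vs R) = 2
u_1(E vs R) = 2
max payoff 4 at {A}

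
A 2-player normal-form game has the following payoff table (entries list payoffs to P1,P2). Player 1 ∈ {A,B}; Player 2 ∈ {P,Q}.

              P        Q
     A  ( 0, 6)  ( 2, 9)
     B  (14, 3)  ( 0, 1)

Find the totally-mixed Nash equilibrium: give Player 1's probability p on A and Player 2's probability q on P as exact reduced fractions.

p=2/5, q=1/8

P1 indiff ⇒ q·0+(1-q)·2 = q·14+(1-q)·0 ⇒ q(-14) = (1-q)(-2) ⇒ q = 1/8
P2 indiff ⇒ p·6+(1-p)·3 = p·9+(1-p)·1 ⇒ p(-3) = (1-p)(-2) ⇒ p = 2/5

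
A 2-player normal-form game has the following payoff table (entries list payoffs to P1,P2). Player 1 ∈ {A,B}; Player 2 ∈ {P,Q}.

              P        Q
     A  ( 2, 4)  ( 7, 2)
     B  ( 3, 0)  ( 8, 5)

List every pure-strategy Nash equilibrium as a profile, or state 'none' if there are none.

(A,P): not NE [P1→B gives 3>2]
(A,Q): not NE [P1→B gives 8>7; P2→P gives 4>2]
(B,P): not NE [P2→Q gives 5>0]
(B,Q): NE

Nash profiles: (B,Q)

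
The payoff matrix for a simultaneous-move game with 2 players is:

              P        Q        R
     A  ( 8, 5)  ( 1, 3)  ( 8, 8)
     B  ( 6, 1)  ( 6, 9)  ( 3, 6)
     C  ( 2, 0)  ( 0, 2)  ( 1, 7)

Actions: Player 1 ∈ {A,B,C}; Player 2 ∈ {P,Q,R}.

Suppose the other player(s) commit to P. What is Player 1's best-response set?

argmax u_1 = {A}

u_1(A vs P) = 8
u_1(B vs P) = 6
u_1(C vs P) = 2
max payoff 8 at {A}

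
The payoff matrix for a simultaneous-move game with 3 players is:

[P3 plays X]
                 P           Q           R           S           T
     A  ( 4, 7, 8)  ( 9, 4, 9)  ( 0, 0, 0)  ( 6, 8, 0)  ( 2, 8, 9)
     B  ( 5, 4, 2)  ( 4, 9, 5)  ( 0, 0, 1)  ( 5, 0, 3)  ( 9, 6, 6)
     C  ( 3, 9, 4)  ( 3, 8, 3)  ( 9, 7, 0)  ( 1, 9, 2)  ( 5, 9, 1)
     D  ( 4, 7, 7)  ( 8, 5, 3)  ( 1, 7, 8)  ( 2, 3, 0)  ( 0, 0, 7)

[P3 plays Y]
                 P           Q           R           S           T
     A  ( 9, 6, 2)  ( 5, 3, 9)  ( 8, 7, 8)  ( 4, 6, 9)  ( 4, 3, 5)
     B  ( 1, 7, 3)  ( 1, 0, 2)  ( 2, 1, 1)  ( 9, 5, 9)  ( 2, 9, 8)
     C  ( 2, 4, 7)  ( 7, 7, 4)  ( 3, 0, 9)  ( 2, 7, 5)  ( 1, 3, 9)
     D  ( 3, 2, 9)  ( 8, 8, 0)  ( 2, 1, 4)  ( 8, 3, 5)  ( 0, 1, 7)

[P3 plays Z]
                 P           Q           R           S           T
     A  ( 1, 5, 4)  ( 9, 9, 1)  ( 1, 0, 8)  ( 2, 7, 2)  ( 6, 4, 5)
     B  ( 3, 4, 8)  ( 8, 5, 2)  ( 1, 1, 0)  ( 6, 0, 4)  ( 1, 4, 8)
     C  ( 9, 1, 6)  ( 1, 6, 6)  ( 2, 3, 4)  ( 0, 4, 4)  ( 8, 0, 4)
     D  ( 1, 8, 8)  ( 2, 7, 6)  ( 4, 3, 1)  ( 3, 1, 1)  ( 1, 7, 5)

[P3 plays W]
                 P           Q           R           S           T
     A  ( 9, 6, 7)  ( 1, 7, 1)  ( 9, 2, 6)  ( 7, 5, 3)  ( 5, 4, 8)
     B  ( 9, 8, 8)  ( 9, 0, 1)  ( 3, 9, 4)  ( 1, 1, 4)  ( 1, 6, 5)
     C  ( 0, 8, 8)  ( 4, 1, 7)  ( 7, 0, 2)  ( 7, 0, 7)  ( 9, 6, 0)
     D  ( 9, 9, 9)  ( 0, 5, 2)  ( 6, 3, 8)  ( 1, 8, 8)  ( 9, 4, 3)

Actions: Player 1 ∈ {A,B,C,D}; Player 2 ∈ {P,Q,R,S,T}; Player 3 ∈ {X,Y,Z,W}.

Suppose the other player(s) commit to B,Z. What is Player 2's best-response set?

argmax u_2 = {Q}

u_2(P vs B,Z) = 4
u_2(Q vs B,Z) = 5
u_2(R vs B,Z) = 1
u_2(S vs B,Z) = 0
u_2(T vs B,Z) = 4
max payoff 5 at {Q}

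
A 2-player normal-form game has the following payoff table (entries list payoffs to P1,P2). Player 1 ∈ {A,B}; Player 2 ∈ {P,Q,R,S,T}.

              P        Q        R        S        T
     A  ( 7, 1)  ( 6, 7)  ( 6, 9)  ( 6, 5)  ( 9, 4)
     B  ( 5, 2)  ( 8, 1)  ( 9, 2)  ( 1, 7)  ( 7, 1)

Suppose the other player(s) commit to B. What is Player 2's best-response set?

u_2(P vs B) = 2
u_2(Q vs B) = 1
u_2(R vs B) = 2
u_2(S vs B) = 7
u_2(T vs B) = 1
max payoff 7 at {S}

argmax u_2 = {S}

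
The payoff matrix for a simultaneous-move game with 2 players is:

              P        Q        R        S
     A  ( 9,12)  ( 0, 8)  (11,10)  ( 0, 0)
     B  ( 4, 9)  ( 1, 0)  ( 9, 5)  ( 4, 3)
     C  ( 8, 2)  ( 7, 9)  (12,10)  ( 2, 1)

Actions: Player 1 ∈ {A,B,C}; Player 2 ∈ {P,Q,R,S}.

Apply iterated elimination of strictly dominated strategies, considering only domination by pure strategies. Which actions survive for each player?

IESDS → P1:{A,C} P2:{P,R}

P2 drop Q (R beats it: A:10>8 B:5>0 C:10>9)
P2 drop S (P beats it: A:12>0 B:9>3 C:2>1)
P1 drop B (A beats it: P:9>4 R:11>9)
P1→{A,C} P2→{P,R}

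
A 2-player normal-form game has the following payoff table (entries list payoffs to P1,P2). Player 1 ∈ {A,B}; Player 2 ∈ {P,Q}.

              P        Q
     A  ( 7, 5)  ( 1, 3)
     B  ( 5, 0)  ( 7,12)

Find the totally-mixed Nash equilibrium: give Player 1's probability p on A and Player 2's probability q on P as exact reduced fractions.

p=6/7, q=3/4

P1 indiff ⇒ q·7+(1-q)·1 = q·5+(1-q)·7 ⇒ q(2) = (1-q)(6) ⇒ q = 3/4
P2 indiff ⇒ p·5+(1-p)·0 = p·3+(1-p)·12 ⇒ p(2) = (1-p)(12) ⇒ p = 6/7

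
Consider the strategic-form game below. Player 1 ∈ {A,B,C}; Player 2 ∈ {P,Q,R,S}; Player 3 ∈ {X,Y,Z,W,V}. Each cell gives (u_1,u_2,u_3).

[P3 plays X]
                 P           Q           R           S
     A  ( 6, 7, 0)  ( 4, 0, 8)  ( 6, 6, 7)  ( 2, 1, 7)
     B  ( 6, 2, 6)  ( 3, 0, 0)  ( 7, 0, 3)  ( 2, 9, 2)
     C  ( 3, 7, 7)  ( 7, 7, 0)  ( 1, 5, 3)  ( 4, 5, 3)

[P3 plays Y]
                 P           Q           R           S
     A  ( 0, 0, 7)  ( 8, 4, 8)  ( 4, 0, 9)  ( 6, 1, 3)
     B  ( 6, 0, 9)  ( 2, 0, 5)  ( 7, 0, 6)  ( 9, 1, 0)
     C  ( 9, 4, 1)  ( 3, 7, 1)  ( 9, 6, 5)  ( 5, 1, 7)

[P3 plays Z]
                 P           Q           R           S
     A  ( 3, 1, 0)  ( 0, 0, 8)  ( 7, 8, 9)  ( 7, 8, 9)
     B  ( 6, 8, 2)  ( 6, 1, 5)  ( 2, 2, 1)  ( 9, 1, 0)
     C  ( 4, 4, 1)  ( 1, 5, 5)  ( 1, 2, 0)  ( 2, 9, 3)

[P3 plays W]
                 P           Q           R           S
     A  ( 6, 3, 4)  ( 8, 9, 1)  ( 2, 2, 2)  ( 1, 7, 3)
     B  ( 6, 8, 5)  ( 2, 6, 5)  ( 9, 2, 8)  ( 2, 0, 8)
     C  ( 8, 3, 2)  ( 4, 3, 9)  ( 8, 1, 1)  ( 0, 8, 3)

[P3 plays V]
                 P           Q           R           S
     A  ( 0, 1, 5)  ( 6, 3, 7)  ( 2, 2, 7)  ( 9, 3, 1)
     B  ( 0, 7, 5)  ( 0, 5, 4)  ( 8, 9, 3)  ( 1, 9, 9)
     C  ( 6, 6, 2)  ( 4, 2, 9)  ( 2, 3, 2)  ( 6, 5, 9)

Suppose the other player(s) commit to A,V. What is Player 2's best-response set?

u_2(P vs A,V) = 1
u_2(Q vs A,V) = 3
u_2(R vs A,V) = 2
u_2(S vs A,V) = 3
max payoff 3 at {Q,S}

BR_2 = {Q,S}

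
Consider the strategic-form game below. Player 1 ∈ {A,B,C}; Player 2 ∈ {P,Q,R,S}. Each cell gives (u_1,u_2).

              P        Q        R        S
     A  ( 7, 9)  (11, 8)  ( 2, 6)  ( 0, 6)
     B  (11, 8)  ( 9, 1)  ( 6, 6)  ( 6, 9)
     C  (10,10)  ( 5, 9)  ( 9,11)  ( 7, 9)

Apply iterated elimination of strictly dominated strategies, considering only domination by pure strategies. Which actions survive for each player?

Remaining: P1:{B,C} P2:{P,R,S}

P2 drop Q (P beats it: A:9>8 B:8>1 C:10>9)
P1 drop A (B beats it: P:11>7 R:6>2 S:6>0)
P1→{B,C} P2→{P,R,S}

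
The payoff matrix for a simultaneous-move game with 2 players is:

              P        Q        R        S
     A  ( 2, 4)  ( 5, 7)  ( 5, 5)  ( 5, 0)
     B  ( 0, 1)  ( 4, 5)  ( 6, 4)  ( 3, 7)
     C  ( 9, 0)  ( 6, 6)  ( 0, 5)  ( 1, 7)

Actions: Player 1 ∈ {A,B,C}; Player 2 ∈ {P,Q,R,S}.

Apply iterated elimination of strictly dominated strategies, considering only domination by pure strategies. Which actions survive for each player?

P2 drop P (Q beats it: A:7>4 B:5>1 C:6>0)
P2 drop R (Q beats it: A:7>5 B:5>4 C:6>5)
P1 drop B (A beats it: Q:5>4 S:5>3)
P1→{A,C} P2→{Q,S}

Remaining: P1:{A,C} P2:{Q,S}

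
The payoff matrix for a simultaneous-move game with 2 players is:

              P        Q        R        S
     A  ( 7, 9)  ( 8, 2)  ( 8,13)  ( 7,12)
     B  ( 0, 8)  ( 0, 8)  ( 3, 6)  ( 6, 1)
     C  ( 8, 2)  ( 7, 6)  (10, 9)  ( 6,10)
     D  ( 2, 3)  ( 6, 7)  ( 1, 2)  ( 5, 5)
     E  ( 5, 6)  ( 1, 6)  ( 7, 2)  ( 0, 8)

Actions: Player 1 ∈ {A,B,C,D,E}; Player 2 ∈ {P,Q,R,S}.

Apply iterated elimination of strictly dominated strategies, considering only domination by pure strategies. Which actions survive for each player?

Survivors P1:{A,C} P2:{R,S}

P1 drop B (A beats it: P:7>0 Q:8>0 R:8>3 S:7>6)
P1 drop D (A beats it: P:7>2 Q:8>6 R:8>1 S:7>5)
P1 drop E (A beats it: P:7>5 Q:8>1 R:8>7 S:7>0)
P2 drop P (R beats it: A:13>9 C:9>2)
P2 drop Q (R beats it: A:13>2 C:9>6)
P1→{A,C} P2→{R,S}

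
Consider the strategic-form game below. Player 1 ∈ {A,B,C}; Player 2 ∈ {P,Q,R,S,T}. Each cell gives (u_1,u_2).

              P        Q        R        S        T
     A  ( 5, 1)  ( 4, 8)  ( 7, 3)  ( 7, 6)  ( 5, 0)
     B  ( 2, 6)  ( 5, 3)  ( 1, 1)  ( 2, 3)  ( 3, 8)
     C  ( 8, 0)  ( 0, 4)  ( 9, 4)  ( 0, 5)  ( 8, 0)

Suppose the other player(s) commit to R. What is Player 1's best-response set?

u_1(A vs R) = 7
u_1(B vs R) = 1
u_1(C vs R) = 9
max payoff 9 at {C}

P1 best: {C}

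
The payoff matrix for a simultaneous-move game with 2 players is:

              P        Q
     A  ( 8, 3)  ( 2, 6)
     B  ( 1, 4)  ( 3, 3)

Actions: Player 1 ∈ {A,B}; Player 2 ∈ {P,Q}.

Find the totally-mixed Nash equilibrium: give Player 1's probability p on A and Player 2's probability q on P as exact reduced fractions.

P1 indiff ⇒ q·8+(1-q)·2 = q·1+(1-q)·3 ⇒ q(7) = (1-q)(1) ⇒ q = 1/8
P2 indiff ⇒ p·3+(1-p)·4 = p·6+(1-p)·3 ⇒ p(-3) = (1-p)(-1) ⇒ p = 1/4

(p,q) = (1/4, 1/8)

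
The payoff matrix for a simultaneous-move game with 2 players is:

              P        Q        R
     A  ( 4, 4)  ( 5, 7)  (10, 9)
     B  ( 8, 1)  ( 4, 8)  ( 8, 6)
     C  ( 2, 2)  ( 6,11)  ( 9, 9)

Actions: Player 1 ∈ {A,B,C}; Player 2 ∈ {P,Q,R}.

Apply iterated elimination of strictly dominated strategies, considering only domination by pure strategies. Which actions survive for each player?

P2 drop P (Q beats it: A:7>4 B:8>1 C:11>2)
P1 drop B (A beats it: Q:5>4 R:10>8)
P1→{A,C} P2→{Q,R}

Survivors P1:{A,C} P2:{Q,R}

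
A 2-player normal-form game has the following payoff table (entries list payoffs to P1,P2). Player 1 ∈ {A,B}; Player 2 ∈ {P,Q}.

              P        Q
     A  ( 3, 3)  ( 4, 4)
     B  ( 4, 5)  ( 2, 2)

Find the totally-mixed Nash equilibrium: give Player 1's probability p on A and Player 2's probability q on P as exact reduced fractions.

P1 indiff ⇒ q·3+(1-q)·4 = q·4+(1-q)·2 ⇒ q(-1) = (1-q)(-2) ⇒ q = 2/3
P2 indiff ⇒ p·3+(1-p)·5 = p·4+(1-p)·2 ⇒ p(-1) = (1-p)(-3) ⇒ p = 3/4

p=3/4, q=2/3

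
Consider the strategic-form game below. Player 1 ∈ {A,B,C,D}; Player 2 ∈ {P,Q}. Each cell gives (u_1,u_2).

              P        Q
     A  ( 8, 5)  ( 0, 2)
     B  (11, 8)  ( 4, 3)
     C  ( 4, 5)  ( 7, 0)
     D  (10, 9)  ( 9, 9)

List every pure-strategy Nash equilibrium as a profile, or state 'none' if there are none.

Nash profiles: (B,P), (D,Q)

(A,P): not NE [P1→B gives 11>8]
(A,Q): not NE [P1→D gives 9>0; P2→P gives 5>2]
(B,P): NE
(B,Q): not NE [P1→D gives 9>4; P2→P gives 8>3]
(C,P): not NE [P1→B gives 11>4]
(C,Q): not NE [P1→D gives 9>7; P2→P gives 5>0]
(D,P): not NE [P1→B gives 11>10]
(D,Q): NE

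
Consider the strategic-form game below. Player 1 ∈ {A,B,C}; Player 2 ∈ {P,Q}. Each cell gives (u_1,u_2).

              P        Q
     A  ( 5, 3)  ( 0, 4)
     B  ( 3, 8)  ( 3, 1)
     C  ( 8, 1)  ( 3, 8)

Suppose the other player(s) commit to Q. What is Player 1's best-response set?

P1 best: {B,C}

u_1(A vs Q) = 0
u_1(B vs Q) = 3
u_1(C vs Q) = 3
max payoff 3 at {B,C}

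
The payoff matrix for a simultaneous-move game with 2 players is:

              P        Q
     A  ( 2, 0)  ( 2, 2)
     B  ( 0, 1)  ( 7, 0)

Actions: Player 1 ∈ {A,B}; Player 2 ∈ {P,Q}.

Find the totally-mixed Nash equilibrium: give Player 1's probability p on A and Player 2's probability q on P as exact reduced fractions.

(p,q) = (1/3, 5/7)

P1 indiff ⇒ q·2+(1-q)·2 = q·0+(1-q)·7 ⇒ q(2) = (1-q)(5) ⇒ q = 5/7
P2 indiff ⇒ p·0+(1-p)·1 = p·2+(1-p)·0 ⇒ p(-2) = (1-p)(-1) ⇒ p = 1/3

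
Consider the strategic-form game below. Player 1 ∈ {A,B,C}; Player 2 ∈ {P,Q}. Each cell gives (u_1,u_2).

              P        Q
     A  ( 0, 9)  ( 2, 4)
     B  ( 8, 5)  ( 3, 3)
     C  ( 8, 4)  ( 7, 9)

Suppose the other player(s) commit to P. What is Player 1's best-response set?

u_1(A vs P) = 0
u_1(B vs P) = 8
u_1(C vs P) = 8
max payoff 8 at {B,C}

argmax u_1 = {B,C}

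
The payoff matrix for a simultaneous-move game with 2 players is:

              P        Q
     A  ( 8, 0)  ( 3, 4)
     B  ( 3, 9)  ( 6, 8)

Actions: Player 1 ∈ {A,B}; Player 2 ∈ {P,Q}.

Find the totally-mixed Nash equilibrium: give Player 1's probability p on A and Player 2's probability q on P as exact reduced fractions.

P1 mixes 1/5 on A; P2 mixes 3/8 on P

P1 indiff ⇒ q·8+(1-q)·3 = q·3+(1-q)·6 ⇒ q(5) = (1-q)(3) ⇒ q = 3/8
P2 indiff ⇒ p·0+(1-p)·9 = p·4+(1-p)·8 ⇒ p(-4) = (1-p)(-1) ⇒ p = 1/5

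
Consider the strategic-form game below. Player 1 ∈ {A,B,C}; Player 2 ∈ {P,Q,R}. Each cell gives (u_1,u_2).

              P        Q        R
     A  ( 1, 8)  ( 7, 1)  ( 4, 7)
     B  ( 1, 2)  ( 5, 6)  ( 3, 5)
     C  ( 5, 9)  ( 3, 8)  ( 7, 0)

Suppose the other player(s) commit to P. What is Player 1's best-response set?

argmax u_1 = {C}

u_1(A vs P) = 1
u_1(B vs P) = 1
u_1(C vs P) = 5
max payoff 5 at {C}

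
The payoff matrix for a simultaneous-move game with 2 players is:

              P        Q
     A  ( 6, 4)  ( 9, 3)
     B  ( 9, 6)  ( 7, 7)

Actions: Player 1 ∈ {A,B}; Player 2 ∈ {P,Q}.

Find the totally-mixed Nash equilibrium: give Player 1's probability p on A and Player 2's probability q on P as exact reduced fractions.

P1 indiff ⇒ q·6+(1-q)·9 = q·9+(1-q)·7 ⇒ q(-3) = (1-q)(-2) ⇒ q = 2/5
P2 indiff ⇒ p·4+(1-p)·6 = p·3+(1-p)·7 ⇒ p(1) = (1-p)(1) ⇒ p = 1/2

P1 mixes 1/2 on A; P2 mixes 2/5 on P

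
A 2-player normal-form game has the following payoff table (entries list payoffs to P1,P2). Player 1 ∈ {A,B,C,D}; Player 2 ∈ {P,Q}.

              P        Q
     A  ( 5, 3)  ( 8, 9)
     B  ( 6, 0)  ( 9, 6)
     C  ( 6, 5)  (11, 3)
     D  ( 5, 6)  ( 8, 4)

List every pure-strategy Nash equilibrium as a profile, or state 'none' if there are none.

Nash profiles: (C,P)

(A,P): not NE [P1→C gives 6>5; P2→Q gives 9>3]
(A,Q): not NE [P1→C gives 11>8]
(B,P): not NE [P2→Q gives 6>0]
(B,Q): not NE [P1→C gives 11>9]
(C,P): NE
(C,Q): not NE [P2→P gives 5>3]
(D,P): not NE [P1→C gives 6>5]
(D,Q): not NE [P1→C gives 11>8; P2→P gives 6>4]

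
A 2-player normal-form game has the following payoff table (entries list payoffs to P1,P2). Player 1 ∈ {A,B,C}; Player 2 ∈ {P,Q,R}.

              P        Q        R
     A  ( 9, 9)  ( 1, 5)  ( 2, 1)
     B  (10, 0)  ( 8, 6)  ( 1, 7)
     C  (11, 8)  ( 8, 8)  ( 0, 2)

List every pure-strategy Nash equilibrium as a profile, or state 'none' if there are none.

Nash profiles: (C,P), (C,Q)

(A,P): not NE [P1→C gives 11>9]
(A,Q): not NE [P1→C gives 8>1; P2→P gives 9>5]
(A,R): not NE [P2→P gives 9>1]
(B,P): not NE [P1→C gives 11>10; P2→R gives 7>0]
(B,Q): not NE [P2→R gives 7>6]
(B,R): not NE [P1→A gives 2>1]
(C,P): NE
(C,Q): NE
(C,R): not NE [P1→A gives 2>0; P2→Q gives 8>2]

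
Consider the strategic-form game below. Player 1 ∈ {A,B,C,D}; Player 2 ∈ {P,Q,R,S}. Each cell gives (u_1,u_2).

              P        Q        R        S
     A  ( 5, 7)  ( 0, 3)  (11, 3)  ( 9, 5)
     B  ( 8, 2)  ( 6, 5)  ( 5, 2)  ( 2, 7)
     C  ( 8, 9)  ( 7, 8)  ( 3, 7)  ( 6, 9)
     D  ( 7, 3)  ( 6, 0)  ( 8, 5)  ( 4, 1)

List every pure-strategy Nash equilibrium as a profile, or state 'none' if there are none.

Nash profiles: (C,P)

(A,P): not NE [P1→C gives 8>5]
(A,Q): not NE [P1→C gives 7>0; P2→P gives 7>3]
(A,R): not NE [P2→P gives 7>3]
(A,S): not NE [P2→P gives 7>5]
(B,P): not NE [P2→S gives 7>2]
(B,Q): not NE [P1→C gives 7>6; P2→S gives 7>5]
(B,R): not NE [P1→A gives 11>5; P2→S gives 7>2]
(B,S): not NE [P1→A gives 9>2]
(C,P): NE
(C,Q): not NE [P2→S gives 9>8]
(C,R): not NE [P1→A gives 11>3; P2→S gives 9>7]
(C,S): not NE [P1→A gives 9>6]
(D,P): not NE [P1→C gives 8>7; P2→R gives 5>3]
(D,Q): not NE [P1→C gives 7>6; P2→R gives 5>0]
(D,R): not NE [P1→A gives 11>8]
(D,S): not NE [P1→A gives 9>4; P2→R gives 5>1]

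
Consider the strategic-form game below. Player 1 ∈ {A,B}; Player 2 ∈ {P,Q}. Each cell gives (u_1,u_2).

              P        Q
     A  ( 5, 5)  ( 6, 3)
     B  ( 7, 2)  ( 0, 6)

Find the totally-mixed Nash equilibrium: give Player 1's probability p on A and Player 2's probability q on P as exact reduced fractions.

(p,q) = (2/3, 3/4)

P1 indiff ⇒ q·5+(1-q)·6 = q·7+(1-q)·0 ⇒ q(-2) = (1-q)(-6) ⇒ q = 3/4
P2 indiff ⇒ p·5+(1-p)·2 = p·3+(1-p)·6 ⇒ p(2) = (1-p)(4) ⇒ p = 2/3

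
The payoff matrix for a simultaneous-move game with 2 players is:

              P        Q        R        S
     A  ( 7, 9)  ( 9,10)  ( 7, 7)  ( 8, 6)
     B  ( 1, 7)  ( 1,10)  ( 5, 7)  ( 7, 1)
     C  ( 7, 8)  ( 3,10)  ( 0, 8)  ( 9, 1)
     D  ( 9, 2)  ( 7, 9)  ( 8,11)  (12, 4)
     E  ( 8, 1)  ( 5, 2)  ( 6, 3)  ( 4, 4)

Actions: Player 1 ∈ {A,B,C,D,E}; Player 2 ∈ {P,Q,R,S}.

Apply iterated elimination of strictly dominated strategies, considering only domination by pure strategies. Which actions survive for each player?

Survivors P1:{A,D} P2:{Q,R}

P1 drop B (A beats it: P:7>1 Q:9>1 R:7>5 S:8>7)
P1 drop C (D beats it: P:9>7 Q:7>3 R:8>0 S:12>9)
P1 drop E (D beats it: P:9>8 Q:7>5 R:8>6 S:12>4)
P2 drop P (Q beats it: A:10>9 D:9>2)
P2 drop S (Q beats it: A:10>6 D:9>4)
P1→{A,D} P2→{Q,R}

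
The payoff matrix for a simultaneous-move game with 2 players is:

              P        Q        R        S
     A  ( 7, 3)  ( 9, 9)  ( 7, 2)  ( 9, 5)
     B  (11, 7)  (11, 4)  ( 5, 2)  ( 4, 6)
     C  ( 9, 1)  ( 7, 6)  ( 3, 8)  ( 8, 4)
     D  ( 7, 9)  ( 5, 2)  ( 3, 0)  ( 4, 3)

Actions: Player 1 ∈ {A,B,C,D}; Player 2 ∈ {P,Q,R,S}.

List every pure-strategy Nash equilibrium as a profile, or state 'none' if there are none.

(A,P): not NE [P1→B gives 11>7; P2→Q gives 9>3]
(A,Q): not NE [P1→B gives 11>9]
(A,R): not NE [P2→Q gives 9>2]
(A,S): not NE [P2→Q gives 9>5]
(B,P): NE
(B,Q): not NE [P2→P gives 7>4]
(B,R): not NE [P1→A gives 7>5; P2→P gives 7>2]
(B,S): not NE [P1→A gives 9>4; P2→P gives 7>6]
(C,P): not NE [P1→B gives 11>9; P2→R gives 8>1]
(C,Q): not NE [P1→B gives 11>7; P2→R gives 8>6]
(C,R): not NE [P1→A gives 7>3]
(C,S): not NE [P1→A gives 9>8; P2→R gives 8>4]
(D,P): not NE [P1→B gives 11>7]
(D,Q): not NE [P1→B gives 11>5; P2→P gives 9>2]
(D,R): not NE [P1→A gives 7>3; P2→P gives 9>0]
(D,S): not NE [P1→A gives 9>4; P2→P gives 9>3]

PSNE = {(B,P)}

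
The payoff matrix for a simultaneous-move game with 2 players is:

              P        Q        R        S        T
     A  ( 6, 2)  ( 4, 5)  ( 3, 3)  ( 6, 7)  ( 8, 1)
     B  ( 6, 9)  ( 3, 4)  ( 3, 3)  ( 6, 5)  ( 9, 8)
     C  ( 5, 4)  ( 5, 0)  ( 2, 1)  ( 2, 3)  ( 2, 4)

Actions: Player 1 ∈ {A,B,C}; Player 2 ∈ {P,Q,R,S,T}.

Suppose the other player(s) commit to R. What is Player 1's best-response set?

u_1(A vs R) = 3
u_1(B vs R) = 3
u_1(C vs R) = 2
max payoff 3 at {A,B}

BR_1 = {A,B}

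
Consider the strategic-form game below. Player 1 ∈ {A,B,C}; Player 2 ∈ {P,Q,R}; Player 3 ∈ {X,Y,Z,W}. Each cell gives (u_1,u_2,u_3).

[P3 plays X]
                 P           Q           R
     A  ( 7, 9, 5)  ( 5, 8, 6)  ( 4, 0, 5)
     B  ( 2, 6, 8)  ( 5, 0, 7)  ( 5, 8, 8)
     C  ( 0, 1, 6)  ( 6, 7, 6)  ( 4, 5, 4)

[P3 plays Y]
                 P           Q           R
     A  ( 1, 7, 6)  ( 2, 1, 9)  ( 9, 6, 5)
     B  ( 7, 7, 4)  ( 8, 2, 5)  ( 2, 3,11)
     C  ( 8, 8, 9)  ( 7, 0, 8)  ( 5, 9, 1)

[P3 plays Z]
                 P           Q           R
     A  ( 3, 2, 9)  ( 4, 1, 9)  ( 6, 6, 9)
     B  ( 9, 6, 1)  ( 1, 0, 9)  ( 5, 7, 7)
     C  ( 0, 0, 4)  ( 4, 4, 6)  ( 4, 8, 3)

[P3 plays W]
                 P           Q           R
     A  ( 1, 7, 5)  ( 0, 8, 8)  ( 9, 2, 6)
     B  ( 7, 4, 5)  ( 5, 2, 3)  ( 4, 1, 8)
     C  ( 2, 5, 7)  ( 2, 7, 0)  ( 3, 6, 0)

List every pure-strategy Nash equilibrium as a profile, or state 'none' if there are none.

Nash profiles: (A,R,Z)

(A,P,X): not NE [P3→Z gives 9>5]
(A,P,Y): not NE [P1→C gives 8>1; P3→Z gives 9>6]
(A,P,Z): not NE [P1→B gives 9>3; P2→R gives 6>2]
(A,P,W): not NE [P1→B gives 7>1; P2→Q gives 8>7; P3→Z gives 9>5]
(A,Q,X): not NE [P1→C gives 6>5; P2→P gives 9>8; P3→Z gives 9>6]
(A,Q,Y): not NE [P1→B gives 8>2; P2→P gives 7>1]
(A,Q,Z): not NE [P2→R gives 6>1]
(A,Q,W): not NE [P1→B gives 5>0; P3→Z gives 9>8]
(A,R,X): not NE [P1→B gives 5>4; P2→P gives 9>0; P3→Z gives 9>5]
(A,R,Y): not NE [P2→P gives 7>6; P3→Z gives 9>5]
(A,R,Z): NE
(A,R,W): not NE [P2→Q gives 8>2; P3→Z gives 9>6]
(B,P,X): not NE [P1→A gives 7>2; P2→R gives 8>6]
(B,P,Y): not NE [P1→C gives 8>7; P3→X gives 8>4]
(B,P,Z): not NE [P2→R gives 7>6; P3→X gives 8>1]
(B,P,W): not NE [P3→X gives 8>5]
(B,Q,X): not NE [P1→C gives 6>5; P2→R gives 8>0; P3→Z gives 9>7]
(B,Q,Y): not NE [P2→P gives 7>2; P3→Z gives 9>5]
(B,Q,Z): not NE [P1→C gives 4>1; P2→R gives 7>0]
(B,Q,W): not NE [P2→P gives 4>2; P3→Z gives 9>3]
(B,R,X): not NE [P3→Y gives 11>8]
(B,R,Y): not NE [P1→A gives 9>2; P2→P gives 7>3]
(B,R,Z): not NE [P1→A gives 6>5; P3→Y gives 11>7]
(B,R,W): not NE [P1→A gives 9>4; P2→P gives 4>1; P3→Y gives 11>8]
(C,P,X): not NE [P1→A gives 7>0; P2→Q gives 7>1; P3→Y gives 9>6]
(C,P,Y): not NE [P2→R gives 9>8]
(C,P,Z): not NE [P1→B gives 9>0; P2→R gives 8>0; P3→Y gives 9>4]
(C,P,W): not NE [P1→B gives 7>2; P2→Q gives 7>5; P3→Y gives 9>7]
(C,Q,X): not NE [P3→Y gives 8>6]
(C,Q,Y): not NE [P1→B gives 8>7; P2→R gives 9>0]
(C,Q,Z): not NE [P2→R gives 8>4; P3→Y gives 8>6]
(C,Q,W): not NE [P1→B gives 5>2; P3→Y gives 8>0]
(C,R,X): not NE [P1→B gives 5>4; P2→Q gives 7>5]
(C,R,Y): not NE [P1→A gives 9>5; P3→X gives 4>1]
(C,R,Z): not NE [P1→A gives 6>4; P3→X gives 4>3]
(C,R,W): not NE [P1→A gives 9>3; P2→Q gives 7>6; P3→X gives 4>0]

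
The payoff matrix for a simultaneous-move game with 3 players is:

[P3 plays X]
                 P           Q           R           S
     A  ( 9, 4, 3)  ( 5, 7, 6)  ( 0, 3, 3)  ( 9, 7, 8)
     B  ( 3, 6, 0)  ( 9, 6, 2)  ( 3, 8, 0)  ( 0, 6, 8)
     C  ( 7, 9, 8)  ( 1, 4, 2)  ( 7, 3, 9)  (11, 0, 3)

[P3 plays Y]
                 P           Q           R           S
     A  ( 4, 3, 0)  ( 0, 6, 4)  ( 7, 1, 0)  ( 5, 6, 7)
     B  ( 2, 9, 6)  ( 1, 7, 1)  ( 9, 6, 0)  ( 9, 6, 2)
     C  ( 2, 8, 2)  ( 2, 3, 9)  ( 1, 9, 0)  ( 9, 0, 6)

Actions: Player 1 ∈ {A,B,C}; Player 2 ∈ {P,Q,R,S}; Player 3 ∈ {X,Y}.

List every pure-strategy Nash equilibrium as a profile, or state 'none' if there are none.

(A,P,X): not NE [P2→S gives 7>4]
(A,P,Y): not NE [P2→S gives 6>3; P3→X gives 3>0]
(A,Q,X): not NE [P1→B gives 9>5]
(A,Q,Y): not NE [P1→C gives 2>0; P3→X gives 6>4]
(A,R,X): not NE [P1→C gives 7>0; P2→S gives 7>3]
(A,R,Y): not NE [P1→B gives 9>7; P2→S gives 6>1; P3→X gives 3>0]
(A,S,X): not NE [P1→C gives 11>9]
(A,S,Y): not NE [P1→C gives 9>5; P3→X gives 8>7]
(B,P,X): not NE [P1→A gives 9>3; P2→R gives 8>6; P3→Y gives 6>0]
(B,P,Y): not NE [P1→A gives 4>2]
(B,Q,X): not NE [P2→R gives 8>6]
(B,Q,Y): not NE [P1→C gives 2>1; P2→P gives 9>7; P3→X gives 2>1]
(B,R,X): not NE [P1→C gives 7>3]
(B,R,Y): not NE [P2→P gives 9>6]
(B,S,X): not NE [P1→C gives 11>0; P2→R gives 8>6]
(B,S,Y): not NE [P2→P gives 9>6; P3→X gives 8>2]
(C,P,X): not NE [P1→A gives 9>7]
(C,P,Y): not NE [P1→A gives 4>2; P2→R gives 9>8; P3→X gives 8>2]
(C,Q,X): not NE [P1→B gives 9>1; P2→P gives 9>4; P3→Y gives 9>2]
(C,Q,Y): not NE [P2→R gives 9>3]
(C,R,X): not NE [P2→P gives 9>3]
(C,R,Y): not NE [P1→B gives 9>1; P3→X gives 9>0]
(C,S,X): not NE [P2→P gives 9>0; P3→Y gives 6>3]
(C,S,Y): not NE [P2→R gives 9>0]

PSNE: ∅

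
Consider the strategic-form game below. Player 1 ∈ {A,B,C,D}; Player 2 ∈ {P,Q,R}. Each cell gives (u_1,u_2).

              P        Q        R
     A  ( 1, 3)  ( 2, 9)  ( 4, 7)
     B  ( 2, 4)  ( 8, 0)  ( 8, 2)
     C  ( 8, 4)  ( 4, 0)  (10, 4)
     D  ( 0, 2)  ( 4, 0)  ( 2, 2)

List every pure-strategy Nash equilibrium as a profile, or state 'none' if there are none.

(A,P): not NE [P1→C gives 8>1; P2→Q gives 9>3]
(A,Q): not NE [P1→B gives 8>2]
(A,R): not NE [P1→C gives 10>4; P2→Q gives 9>7]
(B,P): not NE [P1→C gives 8>2]
(B,Q): not NE [P2→P gives 4>0]
(B,R): not NE [P1→C gives 10>8; P2→P gives 4>2]
(C,P): NE
(C,Q): not NE [P1→B gives 8>4; P2→R gives 4>0]
(C,R): NE
(D,P): not NE [P1→C gives 8>0]
(D,Q): not NE [P1→B gives 8>4; P2→R gives 2>0]
(D,R): not NE [P1→C gives 10>2]

NE set: (C,P), (C,R)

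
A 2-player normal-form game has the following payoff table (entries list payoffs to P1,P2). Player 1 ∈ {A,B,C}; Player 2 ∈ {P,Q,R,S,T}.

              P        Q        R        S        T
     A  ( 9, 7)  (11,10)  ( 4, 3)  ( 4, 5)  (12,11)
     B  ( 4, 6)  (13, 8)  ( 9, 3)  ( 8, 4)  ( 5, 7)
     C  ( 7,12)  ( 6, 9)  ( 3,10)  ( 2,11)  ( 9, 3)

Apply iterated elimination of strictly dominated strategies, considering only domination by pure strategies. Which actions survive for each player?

Survivors P1:{A,B} P2:{Q,T}

P1 drop C (A beats it: P:9>7 Q:11>6 R:4>3 S:4>2 T:12>9)
P2 drop P (Q beats it: A:10>7 B:8>6)
P2 drop R (Q beats it: A:10>3 B:8>3)
P2 drop S (Q beats it: A:10>5 B:8>4)
P1→{A,B} P2→{Q,T}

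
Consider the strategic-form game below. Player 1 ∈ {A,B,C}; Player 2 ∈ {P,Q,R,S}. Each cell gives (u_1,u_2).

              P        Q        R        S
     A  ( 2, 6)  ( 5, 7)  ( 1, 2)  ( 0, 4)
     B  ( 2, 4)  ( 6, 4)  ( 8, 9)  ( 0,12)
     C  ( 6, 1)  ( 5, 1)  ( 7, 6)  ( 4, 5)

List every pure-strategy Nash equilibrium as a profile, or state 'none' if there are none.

No pure NE.

(A,P): not NE [P1→C gives 6>2; P2→Q gives 7>6]
(A,Q): not NE [P1→B gives 6>5]
(A,R): not NE [P1→B gives 8>1; P2→Q gives 7>2]
(A,S): not NE [P1→C gives 4>0; P2→Q gives 7>4]
(B,P): not NE [P1→C gives 6>2; P2→S gives 12>4]
(B,Q): not NE [P2→S gives 12>4]
(B,R): not NE [P2→S gives 12>9]
(B,S): not NE [P1→C gives 4>0]
(C,P): not NE [P2→R gives 6>1]
(C,Q): not NE [P1→B gives 6>5; P2→R gives 6>1]
(C,R): not NE [P1→B gives 8>7]
(C,S): not NE [P2→R gives 6>5]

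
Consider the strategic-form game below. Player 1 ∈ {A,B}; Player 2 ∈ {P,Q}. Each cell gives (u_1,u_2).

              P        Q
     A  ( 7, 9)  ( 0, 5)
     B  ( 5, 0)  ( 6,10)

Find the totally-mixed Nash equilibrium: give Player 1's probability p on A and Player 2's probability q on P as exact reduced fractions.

P1 indiff ⇒ q·7+(1-q)·0 = q·5+(1-q)·6 ⇒ q(2) = (1-q)(6) ⇒ q = 3/4
P2 indiff ⇒ p·9+(1-p)·0 = p·5+(1-p)·10 ⇒ p(4) = (1-p)(10) ⇒ p = 5/7

(p,q) = (5/7, 3/4)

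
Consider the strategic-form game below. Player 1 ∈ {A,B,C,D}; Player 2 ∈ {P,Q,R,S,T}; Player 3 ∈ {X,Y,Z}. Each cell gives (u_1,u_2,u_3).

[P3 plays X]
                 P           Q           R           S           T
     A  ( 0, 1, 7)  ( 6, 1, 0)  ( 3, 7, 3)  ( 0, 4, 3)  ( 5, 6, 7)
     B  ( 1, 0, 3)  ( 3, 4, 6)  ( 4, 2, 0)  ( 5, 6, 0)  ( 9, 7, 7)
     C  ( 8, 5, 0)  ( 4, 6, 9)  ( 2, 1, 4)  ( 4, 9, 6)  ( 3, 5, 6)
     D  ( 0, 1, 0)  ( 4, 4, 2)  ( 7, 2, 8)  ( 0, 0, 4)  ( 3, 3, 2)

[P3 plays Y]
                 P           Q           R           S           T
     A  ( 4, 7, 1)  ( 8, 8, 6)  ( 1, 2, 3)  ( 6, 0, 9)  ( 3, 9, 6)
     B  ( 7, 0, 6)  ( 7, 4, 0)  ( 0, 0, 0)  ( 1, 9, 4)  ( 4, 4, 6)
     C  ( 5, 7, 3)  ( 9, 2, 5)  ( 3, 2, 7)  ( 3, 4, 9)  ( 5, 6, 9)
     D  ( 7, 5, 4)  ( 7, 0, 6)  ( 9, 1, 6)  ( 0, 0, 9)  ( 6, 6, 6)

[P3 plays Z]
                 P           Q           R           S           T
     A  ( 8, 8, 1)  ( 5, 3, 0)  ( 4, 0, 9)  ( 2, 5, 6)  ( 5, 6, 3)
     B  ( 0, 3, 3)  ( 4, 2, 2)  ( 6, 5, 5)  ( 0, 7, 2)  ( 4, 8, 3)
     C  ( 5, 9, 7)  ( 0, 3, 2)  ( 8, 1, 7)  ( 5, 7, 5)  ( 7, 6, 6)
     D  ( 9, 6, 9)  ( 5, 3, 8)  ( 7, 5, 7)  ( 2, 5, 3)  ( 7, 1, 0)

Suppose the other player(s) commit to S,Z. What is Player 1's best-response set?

u_1(A vs S,Z) = 2
u_1(B vs S,Z) = 0
u_1(C vs S,Z) = 5
u_1(D vs S,Z) = 2
max payoff 5 at {C}

BR_1 = {C}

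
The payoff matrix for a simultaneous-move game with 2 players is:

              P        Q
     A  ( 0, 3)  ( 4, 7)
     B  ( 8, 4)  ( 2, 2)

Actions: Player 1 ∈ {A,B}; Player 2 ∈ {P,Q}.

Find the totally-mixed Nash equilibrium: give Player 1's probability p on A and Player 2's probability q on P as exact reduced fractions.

P1 mixes 1/3 on A; P2 mixes 1/5 on P

P1 indiff ⇒ q·0+(1-q)·4 = q·8+(1-q)·2 ⇒ q(-8) = (1-q)(-2) ⇒ q = 1/5
P2 indiff ⇒ p·3+(1-p)·4 = p·7+(1-p)·2 ⇒ p(-4) = (1-p)(-2) ⇒ p = 1/3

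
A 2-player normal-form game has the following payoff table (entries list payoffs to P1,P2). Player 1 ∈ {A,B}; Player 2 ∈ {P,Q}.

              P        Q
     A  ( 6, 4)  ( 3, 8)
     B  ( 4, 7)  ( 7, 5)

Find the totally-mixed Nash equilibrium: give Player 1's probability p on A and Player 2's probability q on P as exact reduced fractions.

P1 indiff ⇒ q·6+(1-q)·3 = q·4+(1-q)·7 ⇒ q(2) = (1-q)(4) ⇒ q = 2/3
P2 indiff ⇒ p·4+(1-p)·7 = p·8+(1-p)·5 ⇒ p(-4) = (1-p)(-2) ⇒ p = 1/3

p=1/3, q=2/3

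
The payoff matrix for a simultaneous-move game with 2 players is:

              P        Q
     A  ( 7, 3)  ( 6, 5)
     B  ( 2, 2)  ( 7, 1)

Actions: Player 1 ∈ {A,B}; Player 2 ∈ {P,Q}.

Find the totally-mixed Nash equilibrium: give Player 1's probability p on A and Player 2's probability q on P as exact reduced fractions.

p=1/3, q=1/6

P1 indiff ⇒ q·7+(1-q)·6 = q·2+(1-q)·7 ⇒ q(5) = (1-q)(1) ⇒ q = 1/6
P2 indiff ⇒ p·3+(1-p)·2 = p·5+(1-p)·1 ⇒ p(-2) = (1-p)(-1) ⇒ p = 1/3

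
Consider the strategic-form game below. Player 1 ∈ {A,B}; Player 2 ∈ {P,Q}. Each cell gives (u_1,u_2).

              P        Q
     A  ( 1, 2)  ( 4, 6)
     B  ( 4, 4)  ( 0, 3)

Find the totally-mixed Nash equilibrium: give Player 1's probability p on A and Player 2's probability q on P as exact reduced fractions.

P1 indiff ⇒ q·1+(1-q)·4 = q·4+(1-q)·0 ⇒ q(-3) = (1-q)(-4) ⇒ q = 4/7
P2 indiff ⇒ p·2+(1-p)·4 = p·6+(1-p)·3 ⇒ p(-4) = (1-p)(-1) ⇒ p = 1/5

(p,q) = (1/5, 4/7)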